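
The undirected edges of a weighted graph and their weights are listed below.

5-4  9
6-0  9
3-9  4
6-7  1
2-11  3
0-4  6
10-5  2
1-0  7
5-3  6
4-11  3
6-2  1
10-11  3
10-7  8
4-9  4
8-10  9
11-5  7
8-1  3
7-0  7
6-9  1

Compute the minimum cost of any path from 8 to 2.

15

Enumerating some paths:
8–10–11–2: 9+3+3 = 15
8–10–7–6–2: 9+8+1+1 = 19
The minimum is 15 via 8–10–11–2.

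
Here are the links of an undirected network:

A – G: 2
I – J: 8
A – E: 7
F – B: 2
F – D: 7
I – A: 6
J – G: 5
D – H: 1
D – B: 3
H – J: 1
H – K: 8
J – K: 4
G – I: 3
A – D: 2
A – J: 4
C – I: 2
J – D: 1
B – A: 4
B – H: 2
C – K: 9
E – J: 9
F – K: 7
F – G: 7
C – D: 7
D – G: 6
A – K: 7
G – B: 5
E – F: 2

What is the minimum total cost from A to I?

Enumerating some paths:
A–D–J–I: 2+1+8 = 11
A–G–I: 2+3 = 5
A–D–G–I: 2+6+3 = 11
A–I: 6 = 6
The minimum is 5 via A–G–I.

5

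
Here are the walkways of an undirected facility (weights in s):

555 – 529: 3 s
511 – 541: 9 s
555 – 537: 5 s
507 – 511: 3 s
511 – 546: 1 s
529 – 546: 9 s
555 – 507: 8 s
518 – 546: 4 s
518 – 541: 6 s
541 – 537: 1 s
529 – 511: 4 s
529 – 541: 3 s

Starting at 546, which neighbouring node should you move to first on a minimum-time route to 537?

511

Compare a few routes:
546 → 511 → 529 → 541 → 537: 1+4+3+1 = 9
546 → 518 → 541 → 537: 4+6+1 = 11
The minimum is 9 s via 546 → 511 → 529 → 541 → 537.
So from 546 the first move is to 511.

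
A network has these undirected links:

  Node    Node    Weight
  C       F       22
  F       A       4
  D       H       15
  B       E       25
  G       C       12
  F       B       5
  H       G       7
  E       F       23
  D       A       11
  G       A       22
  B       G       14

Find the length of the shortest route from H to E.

46

Running Dijkstra from H:
H: 0
G: 7  (via H)
D: 15  (via H)
C: 19  (via G)
B: 21  (via G)
A: 26  (via D)
F: 26  (via B)
E: 46  (via B)
Shortest route: H → G → B → E = 46.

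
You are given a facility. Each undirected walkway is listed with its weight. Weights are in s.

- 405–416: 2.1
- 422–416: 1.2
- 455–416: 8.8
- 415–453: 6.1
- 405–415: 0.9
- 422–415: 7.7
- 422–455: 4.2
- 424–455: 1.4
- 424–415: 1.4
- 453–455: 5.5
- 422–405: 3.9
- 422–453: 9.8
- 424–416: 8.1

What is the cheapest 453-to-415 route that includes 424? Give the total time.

Shortest 453→424: 453–455–424 = 6.9
Shortest 424→415: 424–415 = 1.4
Total via 424: 6.9 + 1.4 = 8.3 s.

8.3 s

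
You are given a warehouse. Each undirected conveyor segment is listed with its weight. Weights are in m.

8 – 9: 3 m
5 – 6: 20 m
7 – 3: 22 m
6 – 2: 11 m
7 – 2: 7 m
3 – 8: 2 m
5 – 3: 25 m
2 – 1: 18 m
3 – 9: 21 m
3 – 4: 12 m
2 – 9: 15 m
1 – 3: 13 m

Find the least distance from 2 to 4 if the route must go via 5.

68 m

Best 2 to 5: 2 → 6 → 5 costing 31
Shortest 5→4: 5 → 3 → 4 = 37
Total via 5: 31 + 37 = 68 m.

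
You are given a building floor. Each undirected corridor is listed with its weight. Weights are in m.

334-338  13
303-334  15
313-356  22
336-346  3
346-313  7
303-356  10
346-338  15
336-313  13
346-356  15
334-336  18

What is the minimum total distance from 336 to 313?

Running Dijkstra from 336:
336: 0
346: 3  (via 336)
313: 10  (via 346)
Shortest route: 336–346–313 = 10 m.

10 m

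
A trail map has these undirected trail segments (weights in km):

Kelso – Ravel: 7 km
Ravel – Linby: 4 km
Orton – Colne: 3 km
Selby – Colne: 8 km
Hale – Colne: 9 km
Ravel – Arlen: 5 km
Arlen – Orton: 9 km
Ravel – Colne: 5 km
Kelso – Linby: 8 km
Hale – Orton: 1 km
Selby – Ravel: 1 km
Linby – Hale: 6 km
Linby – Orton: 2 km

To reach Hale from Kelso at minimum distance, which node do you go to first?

Linby

Enumerating some paths:
Kelso–Ravel–Linby–Orton–Hale: 7+4+2+1 = 14
Kelso–Linby–Hale: 8+6 = 14
Kelso–Ravel–Colne–Orton–Hale: 7+5+3+1 = 16
Kelso–Linby–Orton–Hale: 8+2+1 = 11
The minimum is 11 km via Kelso–Linby–Orton–Hale.
So from Kelso the first move is to Linby.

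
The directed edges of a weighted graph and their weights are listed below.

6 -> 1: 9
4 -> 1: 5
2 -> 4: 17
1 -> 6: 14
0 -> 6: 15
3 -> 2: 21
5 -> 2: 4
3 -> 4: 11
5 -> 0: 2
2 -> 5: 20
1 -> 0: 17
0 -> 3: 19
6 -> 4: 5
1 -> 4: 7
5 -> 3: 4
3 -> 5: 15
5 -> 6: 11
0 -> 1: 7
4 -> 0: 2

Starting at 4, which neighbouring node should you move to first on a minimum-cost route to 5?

Compare a few routes:
4 → 0 → 3 → 5: 2+19+15 = 36
4 → 1 → 0 → 3 → 5: 5+17+19+15 = 56
The minimum is 36 via 4 → 0 → 3 → 5.
So from 4 the first move is to 0.

0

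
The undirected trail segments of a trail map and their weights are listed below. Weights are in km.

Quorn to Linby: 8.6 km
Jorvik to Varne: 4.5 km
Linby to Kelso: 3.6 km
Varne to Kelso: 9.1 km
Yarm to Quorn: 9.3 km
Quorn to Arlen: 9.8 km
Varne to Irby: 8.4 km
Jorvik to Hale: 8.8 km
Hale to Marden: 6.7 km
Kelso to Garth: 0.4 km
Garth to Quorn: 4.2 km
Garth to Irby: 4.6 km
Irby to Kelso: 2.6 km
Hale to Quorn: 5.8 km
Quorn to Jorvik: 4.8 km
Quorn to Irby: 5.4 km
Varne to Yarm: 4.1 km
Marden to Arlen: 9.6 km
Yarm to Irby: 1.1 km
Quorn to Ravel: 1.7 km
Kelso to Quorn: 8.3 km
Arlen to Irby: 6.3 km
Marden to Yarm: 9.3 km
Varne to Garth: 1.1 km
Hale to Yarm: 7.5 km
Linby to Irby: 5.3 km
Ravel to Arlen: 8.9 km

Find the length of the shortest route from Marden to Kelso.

Candidate routes:
Marden → Yarm → Varne → Garth → Kelso: 9.3+4.1+1.1+0.4 = 14.9
Marden → Yarm → Irby → Kelso: 9.3+1.1+2.6 = 13
Marden → Yarm → Irby → Garth → Kelso: 9.3+1.1+4.6+0.4 = 15.4
Cheapest is Marden → Yarm → Irby → Kelso at 13 km.

13 km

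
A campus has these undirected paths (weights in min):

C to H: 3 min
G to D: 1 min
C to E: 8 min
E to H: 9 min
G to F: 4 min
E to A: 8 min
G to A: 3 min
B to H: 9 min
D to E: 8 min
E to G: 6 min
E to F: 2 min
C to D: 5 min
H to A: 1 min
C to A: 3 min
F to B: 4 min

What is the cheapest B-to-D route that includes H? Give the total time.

14 min

Best B to H: B–H costing 9
Shortest H→D: H–A–G–D = 5
Total via H: 9 + 5 = 14 min.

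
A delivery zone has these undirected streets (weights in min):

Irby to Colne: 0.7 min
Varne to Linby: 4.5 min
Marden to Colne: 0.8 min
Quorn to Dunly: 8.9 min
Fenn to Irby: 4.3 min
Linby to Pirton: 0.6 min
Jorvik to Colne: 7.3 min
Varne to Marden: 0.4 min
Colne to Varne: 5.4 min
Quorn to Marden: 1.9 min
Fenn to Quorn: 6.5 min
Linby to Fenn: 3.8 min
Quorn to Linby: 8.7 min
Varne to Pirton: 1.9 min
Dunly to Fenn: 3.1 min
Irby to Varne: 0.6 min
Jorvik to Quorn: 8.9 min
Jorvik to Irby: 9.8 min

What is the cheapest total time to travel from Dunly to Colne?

8.1 min

Shortest distances from Dunly:
Dunly: 0
Fenn: 3.1  (via Dunly)
Linby: 6.9  (via Fenn)
Irby: 7.4  (via Fenn)
Pirton: 7.5  (via Linby)
Varne: 8  (via Irby)
Colne: 8.1  (via Irby)
Shortest route: Dunly–Fenn–Irby–Colne = 8.1 min.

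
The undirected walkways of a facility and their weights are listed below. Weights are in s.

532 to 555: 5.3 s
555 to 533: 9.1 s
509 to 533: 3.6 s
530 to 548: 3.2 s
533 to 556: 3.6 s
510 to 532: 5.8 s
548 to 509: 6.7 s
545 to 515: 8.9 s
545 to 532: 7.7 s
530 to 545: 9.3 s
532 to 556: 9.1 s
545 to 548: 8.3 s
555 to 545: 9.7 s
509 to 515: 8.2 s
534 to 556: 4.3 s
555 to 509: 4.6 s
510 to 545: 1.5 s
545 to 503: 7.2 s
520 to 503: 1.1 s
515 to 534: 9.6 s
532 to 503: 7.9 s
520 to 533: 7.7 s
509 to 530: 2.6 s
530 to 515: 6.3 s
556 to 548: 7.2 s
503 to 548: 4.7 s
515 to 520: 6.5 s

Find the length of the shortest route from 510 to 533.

17 s

Running Dijkstra from 510:
510: 0
545: 1.5  (via 510)
532: 5.8  (via 510)
503: 8.7  (via 545)
520: 9.8  (via 503)
548: 9.8  (via 545)
515: 10.4  (via 545)
530: 10.8  (via 545)
555: 11.1  (via 532)
509: 13.4  (via 530)
556: 14.9  (via 532)
533: 17  (via 509)
Shortest route: 510 → 545 → 530 → 509 → 533 = 17 s.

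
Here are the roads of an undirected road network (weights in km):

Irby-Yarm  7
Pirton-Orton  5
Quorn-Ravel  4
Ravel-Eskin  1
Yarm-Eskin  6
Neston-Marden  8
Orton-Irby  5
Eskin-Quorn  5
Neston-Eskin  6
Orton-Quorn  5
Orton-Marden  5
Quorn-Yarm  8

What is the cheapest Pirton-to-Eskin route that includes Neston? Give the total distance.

Best Pirton to Neston: Pirton–Orton–Marden–Neston costing 18
Shortest Neston→Eskin: Neston–Eskin = 6
Total via Neston: 18 + 6 = 24 km.

24 km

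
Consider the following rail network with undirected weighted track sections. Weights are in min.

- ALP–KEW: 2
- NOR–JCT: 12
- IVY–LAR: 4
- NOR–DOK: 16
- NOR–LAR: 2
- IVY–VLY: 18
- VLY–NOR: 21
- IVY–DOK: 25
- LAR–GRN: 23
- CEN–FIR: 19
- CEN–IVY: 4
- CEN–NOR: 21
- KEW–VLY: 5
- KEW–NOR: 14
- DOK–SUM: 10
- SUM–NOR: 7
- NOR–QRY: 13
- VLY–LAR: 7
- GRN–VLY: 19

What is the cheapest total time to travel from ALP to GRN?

Compare a few routes:
ALP → KEW → VLY → GRN: 2+5+19 = 26
ALP → KEW → VLY → LAR → GRN: 2+5+7+23 = 37
Cheapest is ALP → KEW → VLY → GRN at 26 min.

26 min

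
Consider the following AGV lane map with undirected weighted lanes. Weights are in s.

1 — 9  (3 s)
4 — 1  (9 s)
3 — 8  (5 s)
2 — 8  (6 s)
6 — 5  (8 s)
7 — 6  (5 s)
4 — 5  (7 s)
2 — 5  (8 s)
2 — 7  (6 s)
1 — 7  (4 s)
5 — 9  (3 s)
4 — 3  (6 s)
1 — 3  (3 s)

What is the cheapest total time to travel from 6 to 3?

Running Dijkstra from 6:
6: 0
7: 5  (via 6)
5: 8  (via 6)
1: 9  (via 7)
2: 11  (via 7)
9: 11  (via 5)
3: 12  (via 1)
Shortest route: 6 → 7 → 1 → 3 = 12 s.

12 s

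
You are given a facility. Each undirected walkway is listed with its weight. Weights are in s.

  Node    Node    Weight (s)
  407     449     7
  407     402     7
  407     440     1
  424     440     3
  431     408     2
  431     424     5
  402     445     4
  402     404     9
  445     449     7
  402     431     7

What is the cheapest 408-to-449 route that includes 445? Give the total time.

Best 408 to 445: 408–431–402–445 costing 13
Best 445 to 449: 445–449 costing 7
Total via 445: 13 + 7 = 20 s.

20 s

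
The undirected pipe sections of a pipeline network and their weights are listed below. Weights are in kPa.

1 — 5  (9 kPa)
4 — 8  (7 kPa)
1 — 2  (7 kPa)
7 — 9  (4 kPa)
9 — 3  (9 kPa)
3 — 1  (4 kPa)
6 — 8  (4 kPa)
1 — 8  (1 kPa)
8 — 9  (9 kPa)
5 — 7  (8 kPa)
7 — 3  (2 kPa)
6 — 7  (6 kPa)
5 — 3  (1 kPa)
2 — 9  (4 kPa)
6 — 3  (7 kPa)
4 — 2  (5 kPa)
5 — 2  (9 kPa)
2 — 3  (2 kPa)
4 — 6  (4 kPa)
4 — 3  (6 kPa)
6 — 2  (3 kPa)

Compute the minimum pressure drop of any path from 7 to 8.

Settle nodes by increasing distance from 7:
7: 0
3: 2  (via 7)
5: 3  (via 3)
2: 4  (via 3)
9: 4  (via 7)
1: 6  (via 3)
6: 6  (via 7)
8: 7  (via 1)
Shortest route: 7–3–1–8 = 7 kPa.

7 kPa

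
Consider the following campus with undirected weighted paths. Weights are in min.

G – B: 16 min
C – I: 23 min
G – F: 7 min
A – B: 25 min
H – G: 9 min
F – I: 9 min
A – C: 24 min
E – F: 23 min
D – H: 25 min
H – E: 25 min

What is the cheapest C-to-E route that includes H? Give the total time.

73 min

Shortest C→H: C → I → F → G → H = 48
Best H to E: H → E costing 25
Total via H: 48 + 25 = 73 min.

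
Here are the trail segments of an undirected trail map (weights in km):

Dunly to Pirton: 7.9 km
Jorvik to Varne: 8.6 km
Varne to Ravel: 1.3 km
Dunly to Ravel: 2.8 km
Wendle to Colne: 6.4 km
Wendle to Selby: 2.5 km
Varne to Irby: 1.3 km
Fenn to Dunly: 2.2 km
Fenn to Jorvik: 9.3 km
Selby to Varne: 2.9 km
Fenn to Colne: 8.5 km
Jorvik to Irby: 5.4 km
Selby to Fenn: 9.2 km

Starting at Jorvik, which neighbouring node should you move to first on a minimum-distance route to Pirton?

Irby

Candidate routes:
Jorvik → Irby → Varne → Selby → Fenn → Dunly → Pirton: 5.4+1.3+2.9+9.2+2.2+7.9 = 28.9
Jorvik → Irby → Varne → Ravel → Dunly → Pirton: 5.4+1.3+1.3+2.8+7.9 = 18.7
Jorvik → Varne → Ravel → Dunly → Pirton: 8.6+1.3+2.8+7.9 = 20.6
Jorvik → Fenn → Dunly → Pirton: 9.3+2.2+7.9 = 19.4
The minimum is 18.7 km via Jorvik → Irby → Varne → Ravel → Dunly → Pirton.
So from Jorvik the first move is to Irby.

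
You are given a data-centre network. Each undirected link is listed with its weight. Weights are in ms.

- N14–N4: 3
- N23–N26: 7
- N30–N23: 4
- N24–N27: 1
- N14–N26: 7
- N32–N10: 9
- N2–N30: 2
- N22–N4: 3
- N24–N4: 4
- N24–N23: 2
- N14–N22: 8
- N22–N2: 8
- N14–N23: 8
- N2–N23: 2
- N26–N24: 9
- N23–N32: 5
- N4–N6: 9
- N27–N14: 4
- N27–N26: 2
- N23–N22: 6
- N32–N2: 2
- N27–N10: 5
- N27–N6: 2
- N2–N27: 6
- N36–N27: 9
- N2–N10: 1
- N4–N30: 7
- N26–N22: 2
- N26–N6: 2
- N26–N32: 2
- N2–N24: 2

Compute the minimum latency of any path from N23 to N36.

Shortest distances from N23:
N23: 0
N2: 2  (via N23)
N24: 2  (via N23)
N10: 3  (via N2)
N27: 3  (via N24)
N32: 4  (via N2)
N30: 4  (via N23)
N26: 5  (via N27)
N6: 5  (via N27)
N4: 6  (via N24)
N22: 6  (via N23)
N14: 7  (via N27)
N36: 12  (via N27)
Shortest route: N23 → N24 → N27 → N36 = 12 ms.

12 ms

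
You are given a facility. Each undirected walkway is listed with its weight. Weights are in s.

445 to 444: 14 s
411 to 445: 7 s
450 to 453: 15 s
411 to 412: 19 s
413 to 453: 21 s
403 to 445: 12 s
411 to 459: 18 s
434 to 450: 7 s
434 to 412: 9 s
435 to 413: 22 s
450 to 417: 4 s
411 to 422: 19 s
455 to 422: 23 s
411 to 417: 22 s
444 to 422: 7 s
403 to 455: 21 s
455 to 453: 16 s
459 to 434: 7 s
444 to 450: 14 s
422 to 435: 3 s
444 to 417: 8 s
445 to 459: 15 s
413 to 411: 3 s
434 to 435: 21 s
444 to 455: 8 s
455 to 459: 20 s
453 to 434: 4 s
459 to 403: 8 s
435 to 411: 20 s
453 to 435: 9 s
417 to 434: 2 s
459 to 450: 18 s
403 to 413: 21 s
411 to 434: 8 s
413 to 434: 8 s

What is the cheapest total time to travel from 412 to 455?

Shortest distances from 412:
412: 0
434: 9  (via 412)
417: 11  (via 434)
453: 13  (via 434)
450: 15  (via 417)
459: 16  (via 434)
411: 17  (via 434)
413: 17  (via 434)
444: 19  (via 417)
435: 22  (via 453)
445: 24  (via 411)
403: 24  (via 459)
422: 25  (via 435)
455: 27  (via 444)
Shortest route: 412–434–417–444–455 = 27 s.

27 s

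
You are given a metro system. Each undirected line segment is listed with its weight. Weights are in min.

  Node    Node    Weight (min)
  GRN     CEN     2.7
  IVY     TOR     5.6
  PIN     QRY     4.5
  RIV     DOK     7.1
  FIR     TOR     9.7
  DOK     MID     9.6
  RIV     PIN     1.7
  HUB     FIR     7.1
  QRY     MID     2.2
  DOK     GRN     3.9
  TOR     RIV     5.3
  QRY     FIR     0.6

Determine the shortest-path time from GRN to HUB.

23.4 min

Candidate routes:
GRN - DOK - RIV - PIN - QRY - FIR - HUB: 3.9+7.1+1.7+4.5+0.6+7.1 = 24.9
GRN - DOK - RIV - TOR - FIR - HUB: 3.9+7.1+5.3+9.7+7.1 = 33.1
GRN - DOK - MID - QRY - PIN - RIV - TOR - FIR - HUB: 3.9+9.6+2.2+4.5+1.7+5.3+9.7+7.1 = 44
GRN - DOK - MID - QRY - FIR - HUB: 3.9+9.6+2.2+0.6+7.1 = 23.4
The minimum is 23.4 min via GRN - DOK - MID - QRY - FIR - HUB.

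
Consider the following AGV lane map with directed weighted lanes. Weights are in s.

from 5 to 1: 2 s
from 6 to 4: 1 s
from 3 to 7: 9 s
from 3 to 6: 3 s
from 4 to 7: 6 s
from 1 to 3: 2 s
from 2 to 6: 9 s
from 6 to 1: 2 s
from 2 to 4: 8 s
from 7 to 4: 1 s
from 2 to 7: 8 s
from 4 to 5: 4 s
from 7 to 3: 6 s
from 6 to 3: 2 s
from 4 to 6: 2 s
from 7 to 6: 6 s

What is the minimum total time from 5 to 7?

Candidate routes:
5 - 1 - 3 - 7: 2+2+9 = 13
5 - 1 - 3 - 6 - 4 - 7: 2+2+3+1+6 = 14
Cheapest is 5 - 1 - 3 - 7 at 13 s.

13 s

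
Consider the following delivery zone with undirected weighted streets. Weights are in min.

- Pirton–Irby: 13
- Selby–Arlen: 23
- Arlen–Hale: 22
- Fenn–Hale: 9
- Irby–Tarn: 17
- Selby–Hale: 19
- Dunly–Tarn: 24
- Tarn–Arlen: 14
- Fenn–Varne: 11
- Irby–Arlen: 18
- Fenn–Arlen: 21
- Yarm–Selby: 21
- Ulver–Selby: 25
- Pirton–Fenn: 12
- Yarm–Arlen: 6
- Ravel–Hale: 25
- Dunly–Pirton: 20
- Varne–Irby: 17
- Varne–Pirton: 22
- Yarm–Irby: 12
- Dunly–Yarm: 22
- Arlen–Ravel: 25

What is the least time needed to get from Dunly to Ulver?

Compare a few routes:
Dunly - Yarm - Selby - Ulver: 22+21+25 = 68
Dunly - Yarm - Arlen - Selby - Ulver: 22+6+23+25 = 76
The minimum is 68 min via Dunly - Yarm - Selby - Ulver.

68 min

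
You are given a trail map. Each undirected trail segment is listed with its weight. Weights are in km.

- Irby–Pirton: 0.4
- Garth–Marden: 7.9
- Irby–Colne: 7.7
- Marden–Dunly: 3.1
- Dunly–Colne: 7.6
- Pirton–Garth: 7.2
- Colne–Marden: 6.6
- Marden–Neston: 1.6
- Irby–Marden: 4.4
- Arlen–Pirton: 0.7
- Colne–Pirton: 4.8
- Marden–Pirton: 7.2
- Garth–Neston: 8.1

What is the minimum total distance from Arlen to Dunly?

Settle nodes by increasing distance from Arlen:
Arlen: 0
Pirton: 0.7  (via Arlen)
Irby: 1.1  (via Pirton)
Marden: 5.5  (via Irby)
Colne: 5.5  (via Pirton)
Neston: 7.1  (via Marden)
Garth: 7.9  (via Pirton)
Dunly: 8.6  (via Marden)
Shortest route: Arlen–Pirton–Irby–Marden–Dunly = 8.6 km.

8.6 km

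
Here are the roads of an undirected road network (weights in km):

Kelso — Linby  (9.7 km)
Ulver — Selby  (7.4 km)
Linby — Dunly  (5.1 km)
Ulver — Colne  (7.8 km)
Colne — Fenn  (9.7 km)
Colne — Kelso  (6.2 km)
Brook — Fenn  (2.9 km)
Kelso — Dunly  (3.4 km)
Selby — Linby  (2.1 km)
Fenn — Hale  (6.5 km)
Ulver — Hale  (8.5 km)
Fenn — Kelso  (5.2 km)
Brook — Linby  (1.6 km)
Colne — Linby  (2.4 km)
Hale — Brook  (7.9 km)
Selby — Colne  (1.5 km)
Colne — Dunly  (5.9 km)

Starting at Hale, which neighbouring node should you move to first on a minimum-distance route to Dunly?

Candidate routes:
Hale → Fenn → Kelso → Dunly: 6.5+5.2+3.4 = 15.1
Hale → Brook → Linby → Dunly: 7.9+1.6+5.1 = 14.6
The minimum is 14.6 km via Hale → Brook → Linby → Dunly.
So from Hale the first move is to Brook.

Brook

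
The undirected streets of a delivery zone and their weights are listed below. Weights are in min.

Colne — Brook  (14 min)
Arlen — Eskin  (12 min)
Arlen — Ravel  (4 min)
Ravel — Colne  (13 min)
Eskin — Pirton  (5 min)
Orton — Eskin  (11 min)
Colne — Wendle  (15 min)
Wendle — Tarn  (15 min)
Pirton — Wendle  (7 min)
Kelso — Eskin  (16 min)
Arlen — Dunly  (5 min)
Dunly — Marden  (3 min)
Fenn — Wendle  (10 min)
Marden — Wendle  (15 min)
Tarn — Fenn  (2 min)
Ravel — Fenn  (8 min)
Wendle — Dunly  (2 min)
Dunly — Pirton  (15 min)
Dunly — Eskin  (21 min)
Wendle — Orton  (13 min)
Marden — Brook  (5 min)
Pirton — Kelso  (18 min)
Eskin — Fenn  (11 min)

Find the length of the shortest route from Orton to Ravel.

24 min

Settle nodes by increasing distance from Orton:
Orton: 0
Eskin: 11  (via Orton)
Wendle: 13  (via Orton)
Dunly: 15  (via Wendle)
Pirton: 16  (via Eskin)
Marden: 18  (via Dunly)
Arlen: 20  (via Dunly)
Fenn: 22  (via Eskin)
Brook: 23  (via Marden)
Ravel: 24  (via Arlen)
Shortest route: Orton → Wendle → Dunly → Arlen → Ravel = 24 min.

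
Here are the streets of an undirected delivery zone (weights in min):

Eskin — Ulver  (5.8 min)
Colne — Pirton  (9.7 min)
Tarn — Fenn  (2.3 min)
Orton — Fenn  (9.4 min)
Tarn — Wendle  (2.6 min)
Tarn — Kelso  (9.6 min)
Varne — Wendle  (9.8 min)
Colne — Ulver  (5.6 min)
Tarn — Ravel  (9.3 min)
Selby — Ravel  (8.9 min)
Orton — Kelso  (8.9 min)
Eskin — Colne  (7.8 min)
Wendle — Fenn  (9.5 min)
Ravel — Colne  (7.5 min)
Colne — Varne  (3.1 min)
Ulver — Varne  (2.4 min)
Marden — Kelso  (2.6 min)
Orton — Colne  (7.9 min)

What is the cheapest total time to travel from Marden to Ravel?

21.5 min

Compare a few routes:
Marden–Kelso–Tarn–Ravel: 2.6+9.6+9.3 = 21.5
Marden–Kelso–Orton–Colne–Ravel: 2.6+8.9+7.9+7.5 = 26.9
The minimum is 21.5 min via Marden–Kelso–Tarn–Ravel.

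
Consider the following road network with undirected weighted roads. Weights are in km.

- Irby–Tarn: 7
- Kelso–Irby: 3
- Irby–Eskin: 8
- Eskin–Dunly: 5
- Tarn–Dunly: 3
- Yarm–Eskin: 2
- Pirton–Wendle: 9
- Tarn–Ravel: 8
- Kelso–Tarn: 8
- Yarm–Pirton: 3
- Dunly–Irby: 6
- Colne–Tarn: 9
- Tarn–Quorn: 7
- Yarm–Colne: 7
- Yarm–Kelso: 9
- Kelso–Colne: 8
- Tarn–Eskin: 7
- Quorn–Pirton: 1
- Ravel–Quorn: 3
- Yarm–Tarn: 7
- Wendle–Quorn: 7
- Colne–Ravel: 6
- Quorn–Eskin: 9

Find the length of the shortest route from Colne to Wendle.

16 km

Running Dijkstra from Colne:
Colne: 0
Ravel: 6  (via Colne)
Yarm: 7  (via Colne)
Kelso: 8  (via Colne)
Tarn: 9  (via Colne)
Quorn: 9  (via Ravel)
Eskin: 9  (via Yarm)
Pirton: 10  (via Yarm)
Irby: 11  (via Kelso)
Dunly: 12  (via Tarn)
Wendle: 16  (via Quorn)
Shortest route: Colne → Ravel → Quorn → Wendle = 16 km.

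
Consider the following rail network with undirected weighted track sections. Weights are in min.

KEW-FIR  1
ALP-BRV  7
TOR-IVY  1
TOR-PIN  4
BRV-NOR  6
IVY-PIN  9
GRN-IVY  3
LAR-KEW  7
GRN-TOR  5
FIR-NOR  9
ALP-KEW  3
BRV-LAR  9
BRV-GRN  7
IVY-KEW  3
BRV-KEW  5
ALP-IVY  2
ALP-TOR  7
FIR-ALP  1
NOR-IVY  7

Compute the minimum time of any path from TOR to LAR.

11 min

Compare a few routes:
TOR–IVY–ALP–FIR–KEW–LAR: 1+2+1+1+7 = 12
TOR–IVY–ALP–KEW–LAR: 1+2+3+7 = 13
TOR–ALP–FIR–KEW–LAR: 7+1+1+7 = 16
TOR–IVY–KEW–LAR: 1+3+7 = 11
Cheapest is TOR–IVY–KEW–LAR at 11 min.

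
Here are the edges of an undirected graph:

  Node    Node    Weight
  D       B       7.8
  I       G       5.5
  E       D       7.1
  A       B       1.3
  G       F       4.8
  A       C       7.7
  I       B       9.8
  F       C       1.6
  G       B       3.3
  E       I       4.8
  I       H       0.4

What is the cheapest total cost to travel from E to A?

Running Dijkstra from E:
E: 0
I: 4.8  (via E)
H: 5.2  (via I)
D: 7.1  (via E)
G: 10.3  (via I)
B: 13.6  (via G)
A: 14.9  (via B)
Shortest route: E → I → G → B → A = 14.9.

14.9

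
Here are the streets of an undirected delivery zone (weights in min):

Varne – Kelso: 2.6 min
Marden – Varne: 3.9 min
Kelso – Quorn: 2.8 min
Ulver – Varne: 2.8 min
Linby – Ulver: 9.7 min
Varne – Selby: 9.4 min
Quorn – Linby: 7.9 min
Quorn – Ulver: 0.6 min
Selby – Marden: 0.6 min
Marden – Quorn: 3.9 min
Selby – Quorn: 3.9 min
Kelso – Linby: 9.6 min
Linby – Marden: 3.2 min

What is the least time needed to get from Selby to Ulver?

Settle nodes by increasing distance from Selby:
Selby: 0
Marden: 0.6  (via Selby)
Linby: 3.8  (via Marden)
Quorn: 3.9  (via Selby)
Ulver: 4.5  (via Quorn)
Shortest route: Selby → Quorn → Ulver = 4.5 min.

4.5 min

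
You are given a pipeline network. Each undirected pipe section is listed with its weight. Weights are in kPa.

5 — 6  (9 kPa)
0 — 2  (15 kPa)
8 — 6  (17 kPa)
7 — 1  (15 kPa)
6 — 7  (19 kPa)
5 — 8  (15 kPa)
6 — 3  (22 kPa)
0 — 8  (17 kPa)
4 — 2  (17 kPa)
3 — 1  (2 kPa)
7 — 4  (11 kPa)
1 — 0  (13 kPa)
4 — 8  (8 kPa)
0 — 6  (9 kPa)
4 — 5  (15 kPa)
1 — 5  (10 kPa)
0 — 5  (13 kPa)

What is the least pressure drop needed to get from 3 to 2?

Enumerating some paths:
3 → 1 → 5 → 6 → 0 → 2: 2+10+9+9+15 = 45
3 → 1 → 5 → 4 → 2: 2+10+15+17 = 44
3 → 1 → 0 → 2: 2+13+15 = 30
3 → 1 → 5 → 0 → 2: 2+10+13+15 = 40
The minimum is 30 kPa via 3 → 1 → 0 → 2.

30 kPa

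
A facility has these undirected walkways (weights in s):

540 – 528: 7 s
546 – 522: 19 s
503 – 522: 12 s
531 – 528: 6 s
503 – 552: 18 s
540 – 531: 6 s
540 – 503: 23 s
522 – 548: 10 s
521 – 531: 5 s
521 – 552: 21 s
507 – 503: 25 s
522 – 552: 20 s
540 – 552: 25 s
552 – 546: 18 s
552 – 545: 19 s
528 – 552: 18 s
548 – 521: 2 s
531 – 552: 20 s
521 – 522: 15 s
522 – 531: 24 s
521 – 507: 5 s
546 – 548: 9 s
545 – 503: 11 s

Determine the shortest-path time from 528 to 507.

Running Dijkstra from 528:
528: 0
531: 6  (via 528)
540: 7  (via 528)
521: 11  (via 531)
548: 13  (via 521)
507: 16  (via 521)
Shortest route: 528 → 531 → 521 → 507 = 16 s.

16 s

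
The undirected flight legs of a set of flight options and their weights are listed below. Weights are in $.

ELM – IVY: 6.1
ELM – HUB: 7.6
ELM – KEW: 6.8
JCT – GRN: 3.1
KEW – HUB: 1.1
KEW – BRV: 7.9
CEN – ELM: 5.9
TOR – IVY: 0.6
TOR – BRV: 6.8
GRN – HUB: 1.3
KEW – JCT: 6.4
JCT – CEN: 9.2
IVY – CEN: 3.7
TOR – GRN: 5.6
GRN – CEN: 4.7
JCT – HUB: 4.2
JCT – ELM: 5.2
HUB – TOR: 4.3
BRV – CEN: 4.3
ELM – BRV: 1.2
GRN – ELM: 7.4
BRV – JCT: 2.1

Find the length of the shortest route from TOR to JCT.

Settle nodes by increasing distance from TOR:
TOR: 0
IVY: 0.6  (via TOR)
CEN: 4.3  (via IVY)
HUB: 4.3  (via TOR)
KEW: 5.4  (via HUB)
GRN: 5.6  (via TOR)
ELM: 6.7  (via IVY)
BRV: 6.8  (via TOR)
JCT: 8.5  (via HUB)
Shortest route: TOR–HUB–JCT = $8.5.

$8.5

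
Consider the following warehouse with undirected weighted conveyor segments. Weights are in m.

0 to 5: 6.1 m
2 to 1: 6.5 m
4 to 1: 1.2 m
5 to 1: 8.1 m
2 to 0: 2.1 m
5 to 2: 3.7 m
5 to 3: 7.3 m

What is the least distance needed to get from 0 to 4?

9.8 m

Candidate routes:
0–2–1–4: 2.1+6.5+1.2 = 9.8
0–2–5–1–4: 2.1+3.7+8.1+1.2 = 15.1
Cheapest is 0–2–1–4 at 9.8 m.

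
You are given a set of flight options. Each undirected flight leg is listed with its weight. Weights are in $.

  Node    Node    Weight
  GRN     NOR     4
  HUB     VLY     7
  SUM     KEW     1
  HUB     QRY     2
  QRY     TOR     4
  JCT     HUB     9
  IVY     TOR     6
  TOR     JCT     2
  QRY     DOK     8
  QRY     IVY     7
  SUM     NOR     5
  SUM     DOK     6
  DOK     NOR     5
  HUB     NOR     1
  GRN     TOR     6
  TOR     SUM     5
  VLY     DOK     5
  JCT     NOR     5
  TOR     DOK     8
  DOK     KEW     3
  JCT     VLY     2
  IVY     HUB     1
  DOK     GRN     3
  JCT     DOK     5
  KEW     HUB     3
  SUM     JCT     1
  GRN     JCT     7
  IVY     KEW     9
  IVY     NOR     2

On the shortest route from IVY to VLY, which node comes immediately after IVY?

HUB

Candidate routes:
IVY → HUB → NOR → JCT → VLY: 1+1+5+2 = 9
IVY → HUB → VLY: 1+7 = 8
Cheapest is IVY → HUB → VLY at $8.
So from IVY the first move is to HUB.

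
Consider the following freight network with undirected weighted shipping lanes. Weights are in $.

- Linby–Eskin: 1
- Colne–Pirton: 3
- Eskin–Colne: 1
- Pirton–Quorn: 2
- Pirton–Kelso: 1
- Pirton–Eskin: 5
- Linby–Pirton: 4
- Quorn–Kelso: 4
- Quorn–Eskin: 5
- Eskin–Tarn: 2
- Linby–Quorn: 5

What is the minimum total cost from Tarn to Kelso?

$7

Shortest distances from Tarn:
Tarn: 0
Eskin: 2  (via Tarn)
Linby: 3  (via Eskin)
Colne: 3  (via Eskin)
Pirton: 6  (via Colne)
Quorn: 7  (via Eskin)
Kelso: 7  (via Pirton)
Shortest route: Tarn → Eskin → Colne → Pirton → Kelso = $7.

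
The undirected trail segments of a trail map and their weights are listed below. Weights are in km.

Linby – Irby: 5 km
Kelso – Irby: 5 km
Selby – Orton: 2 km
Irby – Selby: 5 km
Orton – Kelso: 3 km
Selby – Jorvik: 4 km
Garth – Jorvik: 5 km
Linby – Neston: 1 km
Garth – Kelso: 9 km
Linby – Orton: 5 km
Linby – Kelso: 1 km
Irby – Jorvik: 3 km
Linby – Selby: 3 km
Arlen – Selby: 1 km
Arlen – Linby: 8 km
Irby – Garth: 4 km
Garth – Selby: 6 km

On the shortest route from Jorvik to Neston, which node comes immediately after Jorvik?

Enumerating some paths:
Jorvik–Selby–Linby–Neston: 4+3+1 = 8
Jorvik–Irby–Linby–Neston: 3+5+1 = 9
The minimum is 8 km via Jorvik–Selby–Linby–Neston.
So from Jorvik the first move is to Selby.

Selby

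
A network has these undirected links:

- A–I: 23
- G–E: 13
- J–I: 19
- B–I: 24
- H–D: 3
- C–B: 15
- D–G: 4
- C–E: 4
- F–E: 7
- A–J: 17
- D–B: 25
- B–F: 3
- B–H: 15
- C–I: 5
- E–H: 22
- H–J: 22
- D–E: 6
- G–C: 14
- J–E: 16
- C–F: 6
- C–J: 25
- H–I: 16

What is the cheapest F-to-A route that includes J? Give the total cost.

40

Best F to J: F → E → J costing 23
Best J to A: J → A costing 17
Total via J: 23 + 17 = 40.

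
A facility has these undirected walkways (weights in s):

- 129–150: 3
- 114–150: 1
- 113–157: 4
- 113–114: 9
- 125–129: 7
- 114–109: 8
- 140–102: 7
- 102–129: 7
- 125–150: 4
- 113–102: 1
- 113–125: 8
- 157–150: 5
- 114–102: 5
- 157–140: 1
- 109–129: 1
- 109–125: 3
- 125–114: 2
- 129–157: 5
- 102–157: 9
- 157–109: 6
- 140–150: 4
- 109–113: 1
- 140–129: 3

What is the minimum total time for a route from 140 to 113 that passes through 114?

Shortest 140→114: 140–150–114 = 5
Shortest 114→113: 114–125–109–113 = 6
Total via 114: 5 + 6 = 11 s.

11 s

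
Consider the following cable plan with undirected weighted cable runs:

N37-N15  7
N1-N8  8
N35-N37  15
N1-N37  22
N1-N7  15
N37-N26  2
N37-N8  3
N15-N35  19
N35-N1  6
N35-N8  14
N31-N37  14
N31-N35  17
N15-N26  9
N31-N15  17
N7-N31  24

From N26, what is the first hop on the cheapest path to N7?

N37

Compare a few routes:
N26 - N37 - N35 - N1 - N7: 2+15+6+15 = 38
N26 - N37 - N8 - N1 - N7: 2+3+8+15 = 28
The minimum is 28 via N26 - N37 - N8 - N1 - N7.
So from N26 the first move is to N37.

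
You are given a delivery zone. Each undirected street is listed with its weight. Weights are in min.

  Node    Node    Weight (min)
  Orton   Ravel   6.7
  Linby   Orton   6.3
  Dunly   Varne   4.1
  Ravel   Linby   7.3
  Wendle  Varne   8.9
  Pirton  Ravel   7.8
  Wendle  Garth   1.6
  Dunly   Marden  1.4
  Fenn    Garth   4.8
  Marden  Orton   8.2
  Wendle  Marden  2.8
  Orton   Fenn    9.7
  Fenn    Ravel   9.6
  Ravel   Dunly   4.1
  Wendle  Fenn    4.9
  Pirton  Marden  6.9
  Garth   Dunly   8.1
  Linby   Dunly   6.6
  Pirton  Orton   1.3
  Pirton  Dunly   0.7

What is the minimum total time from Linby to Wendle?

10.8 min

Compare a few routes:
Linby - Ravel - Dunly - Marden - Wendle: 7.3+4.1+1.4+2.8 = 15.6
Linby - Orton - Pirton - Dunly - Marden - Wendle: 6.3+1.3+0.7+1.4+2.8 = 12.5
Linby - Dunly - Marden - Wendle: 6.6+1.4+2.8 = 10.8
Cheapest is Linby - Dunly - Marden - Wendle at 10.8 min.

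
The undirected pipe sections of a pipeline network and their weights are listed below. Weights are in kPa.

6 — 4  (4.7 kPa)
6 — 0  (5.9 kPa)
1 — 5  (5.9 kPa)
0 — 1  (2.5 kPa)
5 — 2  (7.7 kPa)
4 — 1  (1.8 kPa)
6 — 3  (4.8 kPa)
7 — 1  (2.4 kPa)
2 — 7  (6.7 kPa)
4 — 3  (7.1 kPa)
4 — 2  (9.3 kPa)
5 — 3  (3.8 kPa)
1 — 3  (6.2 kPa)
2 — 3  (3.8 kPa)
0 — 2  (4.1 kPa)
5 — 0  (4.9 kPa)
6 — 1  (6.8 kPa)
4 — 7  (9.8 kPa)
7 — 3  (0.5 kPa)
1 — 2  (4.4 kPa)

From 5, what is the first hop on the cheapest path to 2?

Enumerating some paths:
5–3–2: 3.8+3.8 = 7.6
5–2: 7.7 = 7.7
Cheapest is 5–3–2 at 7.6 kPa.
So from 5 the first move is to 3.

3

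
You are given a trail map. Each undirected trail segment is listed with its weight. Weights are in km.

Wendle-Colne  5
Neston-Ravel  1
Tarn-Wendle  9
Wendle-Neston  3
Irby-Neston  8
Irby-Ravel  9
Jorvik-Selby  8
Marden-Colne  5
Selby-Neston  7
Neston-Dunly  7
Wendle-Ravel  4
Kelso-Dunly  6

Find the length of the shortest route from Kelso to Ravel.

14 km

Running Dijkstra from Kelso:
Kelso: 0
Dunly: 6  (via Kelso)
Neston: 13  (via Dunly)
Ravel: 14  (via Neston)
Shortest route: Kelso → Dunly → Neston → Ravel = 14 km.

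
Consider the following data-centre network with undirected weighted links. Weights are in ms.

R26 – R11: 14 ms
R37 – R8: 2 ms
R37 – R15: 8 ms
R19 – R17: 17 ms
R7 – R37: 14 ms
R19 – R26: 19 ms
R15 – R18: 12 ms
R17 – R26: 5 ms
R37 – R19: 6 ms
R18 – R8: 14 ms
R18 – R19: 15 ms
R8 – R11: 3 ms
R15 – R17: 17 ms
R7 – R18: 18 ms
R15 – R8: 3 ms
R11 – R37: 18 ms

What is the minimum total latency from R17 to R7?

Enumerating some paths:
R17–R19–R37–R7: 17+6+14 = 37
R17–R15–R37–R7: 17+8+14 = 39
R17–R26–R11–R8–R37–R7: 5+14+3+2+14 = 38
R17–R15–R8–R37–R7: 17+3+2+14 = 36
Cheapest is R17–R15–R8–R37–R7 at 36 ms.

36 ms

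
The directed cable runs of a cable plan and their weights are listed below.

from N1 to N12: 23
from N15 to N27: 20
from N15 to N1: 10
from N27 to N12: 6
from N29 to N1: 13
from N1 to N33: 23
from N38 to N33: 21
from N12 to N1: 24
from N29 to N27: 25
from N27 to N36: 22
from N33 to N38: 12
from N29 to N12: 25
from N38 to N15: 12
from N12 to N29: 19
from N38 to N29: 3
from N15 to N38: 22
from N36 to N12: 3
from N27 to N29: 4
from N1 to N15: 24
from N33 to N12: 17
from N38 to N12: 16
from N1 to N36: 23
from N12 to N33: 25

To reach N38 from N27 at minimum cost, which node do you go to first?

Compare a few routes:
N27 → N29 → N1 → N33 → N38: 4+13+23+12 = 52
N27 → N12 → N33 → N38: 6+25+12 = 43
The minimum is 43 via N27 → N12 → N33 → N38.
So from N27 the first move is to N12.

N12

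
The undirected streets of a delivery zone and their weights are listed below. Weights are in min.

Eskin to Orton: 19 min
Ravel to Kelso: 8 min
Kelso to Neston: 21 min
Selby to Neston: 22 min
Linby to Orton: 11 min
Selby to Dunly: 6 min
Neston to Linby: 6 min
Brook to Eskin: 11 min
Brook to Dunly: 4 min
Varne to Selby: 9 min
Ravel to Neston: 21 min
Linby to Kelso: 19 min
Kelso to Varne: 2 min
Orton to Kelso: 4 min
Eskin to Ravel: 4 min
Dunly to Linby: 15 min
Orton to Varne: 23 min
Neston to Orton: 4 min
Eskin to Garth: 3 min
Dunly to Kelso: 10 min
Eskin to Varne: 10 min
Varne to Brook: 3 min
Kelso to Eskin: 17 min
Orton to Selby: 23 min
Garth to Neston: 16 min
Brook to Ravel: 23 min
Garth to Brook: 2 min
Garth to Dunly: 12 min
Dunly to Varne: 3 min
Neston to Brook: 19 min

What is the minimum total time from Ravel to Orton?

Shortest distances from Ravel:
Ravel: 0
Eskin: 4  (via Ravel)
Garth: 7  (via Eskin)
Kelso: 8  (via Ravel)
Brook: 9  (via Garth)
Varne: 10  (via Kelso)
Orton: 12  (via Kelso)
Shortest route: Ravel → Kelso → Orton = 12 min.

12 min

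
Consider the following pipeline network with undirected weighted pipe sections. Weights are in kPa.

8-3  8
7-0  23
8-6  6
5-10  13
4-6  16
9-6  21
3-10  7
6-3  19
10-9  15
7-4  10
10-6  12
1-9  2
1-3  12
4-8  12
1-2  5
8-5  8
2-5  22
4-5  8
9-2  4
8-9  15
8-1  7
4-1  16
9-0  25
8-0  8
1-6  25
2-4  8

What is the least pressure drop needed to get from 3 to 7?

30 kPa

Running Dijkstra from 3:
3: 0
10: 7  (via 3)
8: 8  (via 3)
1: 12  (via 3)
6: 14  (via 8)
9: 14  (via 1)
0: 16  (via 8)
5: 16  (via 8)
2: 17  (via 1)
4: 20  (via 8)
7: 30  (via 4)
Shortest route: 3 → 8 → 4 → 7 = 30 kPa.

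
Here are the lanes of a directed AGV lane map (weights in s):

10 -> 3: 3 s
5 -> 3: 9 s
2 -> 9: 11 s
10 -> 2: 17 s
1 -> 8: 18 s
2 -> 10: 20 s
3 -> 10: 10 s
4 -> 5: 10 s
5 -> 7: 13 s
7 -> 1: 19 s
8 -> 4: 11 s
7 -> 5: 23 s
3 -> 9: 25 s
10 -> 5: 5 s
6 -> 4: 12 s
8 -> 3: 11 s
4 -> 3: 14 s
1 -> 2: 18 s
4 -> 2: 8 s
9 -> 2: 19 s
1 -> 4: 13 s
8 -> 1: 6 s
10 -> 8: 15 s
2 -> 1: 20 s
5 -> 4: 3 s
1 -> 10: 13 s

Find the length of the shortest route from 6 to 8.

51 s

Compare a few routes:
6 - 4 - 3 - 10 - 8: 12+14+10+15 = 51
6 - 4 - 5 - 3 - 10 - 8: 12+10+9+10+15 = 56
6 - 4 - 2 - 10 - 8: 12+8+20+15 = 55
The minimum is 51 s via 6 - 4 - 3 - 10 - 8.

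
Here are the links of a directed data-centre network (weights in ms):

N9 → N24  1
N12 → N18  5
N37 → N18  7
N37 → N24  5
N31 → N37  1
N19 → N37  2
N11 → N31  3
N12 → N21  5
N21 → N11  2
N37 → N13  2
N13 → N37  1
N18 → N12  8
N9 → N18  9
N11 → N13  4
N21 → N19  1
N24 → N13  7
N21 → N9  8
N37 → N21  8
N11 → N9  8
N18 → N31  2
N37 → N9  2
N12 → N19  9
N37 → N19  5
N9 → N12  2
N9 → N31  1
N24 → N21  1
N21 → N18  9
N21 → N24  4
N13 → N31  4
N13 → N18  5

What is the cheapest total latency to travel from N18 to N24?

6 ms

Enumerating some paths:
N18 → N31 → N37 → N9 → N24: 2+1+2+1 = 6
N18 → N31 → N37 → N24: 2+1+5 = 8
The minimum is 6 ms via N18 → N31 → N37 → N9 → N24.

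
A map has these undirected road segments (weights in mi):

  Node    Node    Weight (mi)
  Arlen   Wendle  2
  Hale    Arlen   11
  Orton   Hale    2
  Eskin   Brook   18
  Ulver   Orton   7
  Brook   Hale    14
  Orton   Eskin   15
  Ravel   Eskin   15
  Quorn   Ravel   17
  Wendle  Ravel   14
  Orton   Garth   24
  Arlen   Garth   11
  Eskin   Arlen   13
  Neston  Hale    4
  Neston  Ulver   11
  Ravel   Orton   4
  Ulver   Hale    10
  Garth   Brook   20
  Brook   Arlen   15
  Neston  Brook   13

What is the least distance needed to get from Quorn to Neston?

Compare a few routes:
Quorn–Ravel–Orton–Ulver–Neston: 17+4+7+11 = 39
Quorn–Ravel–Orton–Ulver–Hale–Neston: 17+4+7+10+4 = 42
Quorn–Ravel–Orton–Hale–Neston: 17+4+2+4 = 27
Cheapest is Quorn–Ravel–Orton–Hale–Neston at 27 mi.

27 mi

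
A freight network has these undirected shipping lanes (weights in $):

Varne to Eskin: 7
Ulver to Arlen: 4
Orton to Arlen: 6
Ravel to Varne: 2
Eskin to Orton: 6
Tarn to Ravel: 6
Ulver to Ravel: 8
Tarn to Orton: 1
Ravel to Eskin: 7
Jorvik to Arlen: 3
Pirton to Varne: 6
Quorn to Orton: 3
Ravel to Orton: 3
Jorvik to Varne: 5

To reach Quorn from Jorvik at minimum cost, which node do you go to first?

Candidate routes:
Jorvik - Arlen - Orton - Quorn: 3+6+3 = 12
Jorvik - Varne - Ravel - Tarn - Orton - Quorn: 5+2+6+1+3 = 17
Jorvik - Varne - Ravel - Orton - Quorn: 5+2+3+3 = 13
Jorvik - Arlen - Ulver - Ravel - Orton - Quorn: 3+4+8+3+3 = 21
Cheapest is Jorvik - Arlen - Orton - Quorn at $12.
So from Jorvik the first move is to Arlen.

Arlen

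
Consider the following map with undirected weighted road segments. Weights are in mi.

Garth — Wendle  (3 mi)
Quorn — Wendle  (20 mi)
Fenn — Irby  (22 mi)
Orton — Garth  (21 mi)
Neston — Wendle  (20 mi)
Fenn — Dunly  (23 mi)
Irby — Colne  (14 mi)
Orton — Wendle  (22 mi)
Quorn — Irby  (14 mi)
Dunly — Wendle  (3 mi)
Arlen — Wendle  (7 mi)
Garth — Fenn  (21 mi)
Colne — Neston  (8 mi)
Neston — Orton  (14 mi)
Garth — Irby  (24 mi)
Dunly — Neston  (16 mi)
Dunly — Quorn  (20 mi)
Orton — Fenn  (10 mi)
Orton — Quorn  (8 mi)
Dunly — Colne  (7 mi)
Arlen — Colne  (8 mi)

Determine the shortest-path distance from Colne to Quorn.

27 mi

Candidate routes:
Colne - Irby - Quorn: 14+14 = 28
Colne - Dunly - Quorn: 7+20 = 27
Cheapest is Colne - Dunly - Quorn at 27 mi.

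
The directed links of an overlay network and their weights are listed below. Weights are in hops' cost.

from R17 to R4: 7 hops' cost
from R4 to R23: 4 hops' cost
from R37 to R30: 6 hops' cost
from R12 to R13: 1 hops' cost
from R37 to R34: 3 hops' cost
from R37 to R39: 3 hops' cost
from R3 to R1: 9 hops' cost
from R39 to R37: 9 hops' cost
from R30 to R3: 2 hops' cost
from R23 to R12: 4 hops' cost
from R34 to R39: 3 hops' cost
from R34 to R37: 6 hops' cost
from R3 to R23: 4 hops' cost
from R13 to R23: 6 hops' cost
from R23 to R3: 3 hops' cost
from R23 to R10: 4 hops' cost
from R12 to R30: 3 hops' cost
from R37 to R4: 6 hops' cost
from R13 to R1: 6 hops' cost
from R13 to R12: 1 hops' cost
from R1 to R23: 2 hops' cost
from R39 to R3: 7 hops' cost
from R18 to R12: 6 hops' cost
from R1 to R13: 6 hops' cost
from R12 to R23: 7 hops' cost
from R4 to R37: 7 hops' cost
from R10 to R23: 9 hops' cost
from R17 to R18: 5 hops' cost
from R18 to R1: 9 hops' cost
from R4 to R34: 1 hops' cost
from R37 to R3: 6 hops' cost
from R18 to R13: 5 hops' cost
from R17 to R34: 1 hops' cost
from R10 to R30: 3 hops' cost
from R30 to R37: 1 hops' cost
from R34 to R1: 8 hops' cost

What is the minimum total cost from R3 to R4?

18 hops' cost

Candidate routes:
R3–R1–R23–R12–R30–R37–R4: 9+2+4+3+1+6 = 25
R3–R23–R12–R30–R37–R4: 4+4+3+1+6 = 18
R3–R1–R23–R10–R30–R37–R4: 9+2+4+3+1+6 = 25
Cheapest is R3–R23–R12–R30–R37–R4 at 18 hops' cost.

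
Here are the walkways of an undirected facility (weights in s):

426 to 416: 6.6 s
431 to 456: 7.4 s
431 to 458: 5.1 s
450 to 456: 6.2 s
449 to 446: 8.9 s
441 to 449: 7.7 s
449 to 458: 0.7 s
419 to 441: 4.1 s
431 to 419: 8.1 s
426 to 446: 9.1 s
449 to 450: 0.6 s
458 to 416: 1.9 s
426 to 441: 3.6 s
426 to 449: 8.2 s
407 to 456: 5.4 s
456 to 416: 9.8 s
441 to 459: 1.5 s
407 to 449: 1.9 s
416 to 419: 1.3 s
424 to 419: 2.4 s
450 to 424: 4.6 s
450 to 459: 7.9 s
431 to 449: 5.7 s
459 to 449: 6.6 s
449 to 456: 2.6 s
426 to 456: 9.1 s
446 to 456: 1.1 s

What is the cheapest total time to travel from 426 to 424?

Settle nodes by increasing distance from 426:
426: 0
441: 3.6  (via 426)
459: 5.1  (via 441)
416: 6.6  (via 426)
419: 7.7  (via 441)
449: 8.2  (via 426)
458: 8.5  (via 416)
450: 8.8  (via 449)
446: 9.1  (via 426)
456: 9.1  (via 426)
407: 10.1  (via 449)
424: 10.1  (via 419)
Shortest route: 426–441–419–424 = 10.1 s.

10.1 s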